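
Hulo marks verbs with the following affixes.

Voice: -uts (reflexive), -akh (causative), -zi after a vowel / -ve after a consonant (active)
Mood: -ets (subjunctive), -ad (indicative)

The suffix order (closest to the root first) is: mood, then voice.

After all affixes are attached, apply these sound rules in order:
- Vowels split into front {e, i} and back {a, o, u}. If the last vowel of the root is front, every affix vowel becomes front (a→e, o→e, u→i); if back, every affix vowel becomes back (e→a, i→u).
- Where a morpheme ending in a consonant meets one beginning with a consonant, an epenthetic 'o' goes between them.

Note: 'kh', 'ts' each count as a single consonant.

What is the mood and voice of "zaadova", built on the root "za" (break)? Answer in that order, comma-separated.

Segment: za-ad-ve.
mood: -ad → indicative.
voice: -zi/ve → active.

indicative, active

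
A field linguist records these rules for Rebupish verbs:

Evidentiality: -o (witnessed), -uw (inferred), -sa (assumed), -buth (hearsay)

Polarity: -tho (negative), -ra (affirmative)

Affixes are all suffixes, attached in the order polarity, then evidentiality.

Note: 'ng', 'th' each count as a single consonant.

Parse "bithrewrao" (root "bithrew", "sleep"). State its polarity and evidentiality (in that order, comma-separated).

affirmative, witnessed

Segment: bithrew-ra-o.
polarity: -ra → affirmative.
evidentiality: -o → witnessed.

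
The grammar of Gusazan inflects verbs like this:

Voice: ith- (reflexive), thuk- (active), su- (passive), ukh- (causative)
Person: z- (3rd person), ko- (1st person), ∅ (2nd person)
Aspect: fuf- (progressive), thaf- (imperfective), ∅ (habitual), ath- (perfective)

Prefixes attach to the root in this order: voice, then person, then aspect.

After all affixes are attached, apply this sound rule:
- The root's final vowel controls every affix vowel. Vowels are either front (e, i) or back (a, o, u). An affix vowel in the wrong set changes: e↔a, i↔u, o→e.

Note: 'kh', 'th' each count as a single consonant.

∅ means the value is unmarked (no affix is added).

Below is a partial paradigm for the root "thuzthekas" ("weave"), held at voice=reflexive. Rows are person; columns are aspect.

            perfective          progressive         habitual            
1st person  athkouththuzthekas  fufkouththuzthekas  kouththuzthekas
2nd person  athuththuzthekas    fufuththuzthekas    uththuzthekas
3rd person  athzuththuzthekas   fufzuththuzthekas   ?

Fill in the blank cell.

Attach voice reflexive ith- → iththuzthekas.
Attach person 3rd person z- → ziththuzthekas.
aspect = habitual: zero marking, form stays ziththuzthekas.
Apply vowel harmony: ziththuzthekas → zuththuzthekas.

zuththuzthekas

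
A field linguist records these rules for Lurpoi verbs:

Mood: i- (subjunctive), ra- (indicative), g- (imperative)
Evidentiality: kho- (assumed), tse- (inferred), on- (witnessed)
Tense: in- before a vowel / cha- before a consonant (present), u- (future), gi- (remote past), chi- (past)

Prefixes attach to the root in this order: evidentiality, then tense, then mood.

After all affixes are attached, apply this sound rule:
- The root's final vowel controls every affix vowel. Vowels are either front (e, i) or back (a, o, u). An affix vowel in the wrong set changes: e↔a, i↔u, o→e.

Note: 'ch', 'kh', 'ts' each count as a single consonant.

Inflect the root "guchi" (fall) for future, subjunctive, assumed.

Attach evidentiality assumed kho- → khoguchi.
Attach tense future u- → ukhoguchi.
Attach mood subjunctive i- → iukhoguchi.
Apply vowel harmony: iukhoguchi → iikheguchi.

iikheguchi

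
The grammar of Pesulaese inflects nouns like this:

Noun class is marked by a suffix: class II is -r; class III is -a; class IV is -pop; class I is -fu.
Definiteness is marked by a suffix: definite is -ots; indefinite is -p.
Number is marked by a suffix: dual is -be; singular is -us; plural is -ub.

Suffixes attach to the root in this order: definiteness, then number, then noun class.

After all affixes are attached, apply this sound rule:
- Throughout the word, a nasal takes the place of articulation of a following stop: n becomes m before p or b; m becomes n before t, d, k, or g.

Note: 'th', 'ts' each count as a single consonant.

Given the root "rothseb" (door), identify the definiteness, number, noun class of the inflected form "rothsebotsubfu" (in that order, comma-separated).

Segment: rothseb-ots-ub-fu.
definiteness: -ots → definite.
number: -ub → plural.
noun class: -fu → class I.

definite, plural, class I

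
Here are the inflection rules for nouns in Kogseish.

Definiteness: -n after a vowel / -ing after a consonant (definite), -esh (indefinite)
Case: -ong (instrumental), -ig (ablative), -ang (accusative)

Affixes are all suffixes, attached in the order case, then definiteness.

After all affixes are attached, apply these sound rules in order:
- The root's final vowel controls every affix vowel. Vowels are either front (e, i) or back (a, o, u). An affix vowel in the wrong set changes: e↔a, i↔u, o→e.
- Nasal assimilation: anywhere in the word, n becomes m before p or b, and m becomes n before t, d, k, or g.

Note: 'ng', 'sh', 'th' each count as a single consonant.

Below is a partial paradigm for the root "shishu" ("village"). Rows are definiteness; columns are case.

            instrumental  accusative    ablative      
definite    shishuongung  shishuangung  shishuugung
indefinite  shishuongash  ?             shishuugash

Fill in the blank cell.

Attach case accusative -ang → shishuang.
Attach definiteness indefinite -esh → shishuangesh.
Apply vowel harmony: shishuangesh → shishuangash.
Nasal assimilation: no change.

shishuangash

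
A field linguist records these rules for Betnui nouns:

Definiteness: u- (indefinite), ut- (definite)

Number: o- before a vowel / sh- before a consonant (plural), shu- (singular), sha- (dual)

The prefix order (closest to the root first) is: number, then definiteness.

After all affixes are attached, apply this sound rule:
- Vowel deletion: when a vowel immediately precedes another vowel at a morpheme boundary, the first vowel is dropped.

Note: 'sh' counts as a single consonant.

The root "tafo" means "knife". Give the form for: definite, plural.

Attach number plural sh- (before consonant 't') → shtafo.
Attach definiteness definite ut- → utshtafo.
Vowel deletion: no change.

utshtafo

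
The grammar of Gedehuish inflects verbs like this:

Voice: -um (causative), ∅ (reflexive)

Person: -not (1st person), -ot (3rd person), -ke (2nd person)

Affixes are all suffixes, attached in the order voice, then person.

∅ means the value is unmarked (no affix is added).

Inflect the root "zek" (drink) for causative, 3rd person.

zekumot

Attach voice causative -um → zekum.
Attach person 3rd person -ot → zekumot.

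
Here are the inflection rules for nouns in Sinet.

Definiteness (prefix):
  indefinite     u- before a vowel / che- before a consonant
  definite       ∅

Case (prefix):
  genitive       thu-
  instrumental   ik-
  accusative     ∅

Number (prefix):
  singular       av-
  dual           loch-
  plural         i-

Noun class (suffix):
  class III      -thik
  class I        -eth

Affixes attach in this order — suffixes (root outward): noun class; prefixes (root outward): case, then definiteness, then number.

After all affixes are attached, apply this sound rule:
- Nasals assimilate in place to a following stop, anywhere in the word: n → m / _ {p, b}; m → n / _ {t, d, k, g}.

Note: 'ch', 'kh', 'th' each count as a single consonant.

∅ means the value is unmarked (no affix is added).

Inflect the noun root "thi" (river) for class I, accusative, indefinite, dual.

case = accusative: zero marking, form stays thi.
Attach definiteness indefinite che- (before consonant 'th') → chethi.
Attach noun class class I -eth → chethieth.
Attach number dual loch- → lochchethieth.
Nasal assimilation: no change.

lochchethieth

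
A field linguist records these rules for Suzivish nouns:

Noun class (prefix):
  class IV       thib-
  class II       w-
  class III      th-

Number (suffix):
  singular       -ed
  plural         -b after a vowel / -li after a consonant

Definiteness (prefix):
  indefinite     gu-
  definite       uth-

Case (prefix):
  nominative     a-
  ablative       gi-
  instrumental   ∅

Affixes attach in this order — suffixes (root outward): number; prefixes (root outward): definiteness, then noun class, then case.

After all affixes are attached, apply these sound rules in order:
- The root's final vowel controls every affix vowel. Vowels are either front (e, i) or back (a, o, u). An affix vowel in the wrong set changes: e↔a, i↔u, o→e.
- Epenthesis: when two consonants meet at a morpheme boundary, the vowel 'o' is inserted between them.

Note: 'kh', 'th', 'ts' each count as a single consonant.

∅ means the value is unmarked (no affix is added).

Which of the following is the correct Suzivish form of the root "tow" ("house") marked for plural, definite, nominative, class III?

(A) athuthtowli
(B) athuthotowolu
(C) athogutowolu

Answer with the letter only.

Attach definiteness definite uth- → uthtow.
Attach number plural -li (after consonant 'w') → uthtowli.
Attach noun class class III th- → thuthtowli.
Attach case nominative a- → athuthtowli.
Apply vowel harmony: athuthtowli → athuthtowlu.
Apply epenthesis: athuthtowlu → athuthotowolu.
So the correct form is athuthotowolu, option (B).
(C) athogutowolu is wrong: it uses indefinite instead of definite for definiteness.
(A) athuthtowli is wrong: it fails to apply the sound rule(s).

B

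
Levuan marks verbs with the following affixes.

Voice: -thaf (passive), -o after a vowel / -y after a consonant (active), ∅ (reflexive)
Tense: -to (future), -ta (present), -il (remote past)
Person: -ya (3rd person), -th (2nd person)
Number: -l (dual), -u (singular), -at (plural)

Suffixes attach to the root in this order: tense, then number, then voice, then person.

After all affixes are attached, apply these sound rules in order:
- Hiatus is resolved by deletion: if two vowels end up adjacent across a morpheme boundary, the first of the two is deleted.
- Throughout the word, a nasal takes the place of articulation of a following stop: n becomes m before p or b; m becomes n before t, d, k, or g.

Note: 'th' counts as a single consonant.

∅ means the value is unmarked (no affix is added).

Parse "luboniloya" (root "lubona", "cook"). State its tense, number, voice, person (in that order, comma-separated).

Segment: lubona-il-u-o-ya.
tense: -il → remote past.
number: -u → singular.
voice: -o/y → active.
person: -ya → 3rd person.

remote past, singular, active, 3rd person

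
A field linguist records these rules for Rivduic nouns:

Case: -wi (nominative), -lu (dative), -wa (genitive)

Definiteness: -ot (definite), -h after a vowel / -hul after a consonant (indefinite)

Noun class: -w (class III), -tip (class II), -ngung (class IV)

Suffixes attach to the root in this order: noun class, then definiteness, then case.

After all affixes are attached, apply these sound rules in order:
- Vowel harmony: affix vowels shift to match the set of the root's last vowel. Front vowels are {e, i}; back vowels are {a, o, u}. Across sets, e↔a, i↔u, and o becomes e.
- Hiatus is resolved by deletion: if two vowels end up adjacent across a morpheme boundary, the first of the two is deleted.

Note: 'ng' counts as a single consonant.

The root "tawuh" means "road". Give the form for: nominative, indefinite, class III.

tawuhwhulwu

Attach noun class class III -w → tawuhw.
Attach definiteness indefinite -hul (after consonant 'w') → tawuhwhul.
Attach case nominative -wi → tawuhwhulwi.
Apply vowel harmony: tawuhwhulwi → tawuhwhulwu.
Vowel deletion: no change.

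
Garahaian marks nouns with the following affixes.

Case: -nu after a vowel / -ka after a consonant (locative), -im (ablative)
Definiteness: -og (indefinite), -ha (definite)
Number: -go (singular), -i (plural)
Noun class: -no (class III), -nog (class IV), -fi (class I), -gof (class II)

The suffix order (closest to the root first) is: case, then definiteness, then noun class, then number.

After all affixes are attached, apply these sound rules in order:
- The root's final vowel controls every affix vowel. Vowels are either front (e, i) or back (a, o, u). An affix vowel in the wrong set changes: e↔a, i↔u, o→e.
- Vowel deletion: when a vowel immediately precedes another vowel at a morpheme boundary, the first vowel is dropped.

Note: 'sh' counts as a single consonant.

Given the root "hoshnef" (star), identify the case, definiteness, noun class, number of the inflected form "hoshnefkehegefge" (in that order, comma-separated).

locative, definite, class II, singular

Segment: hoshnef-ka-ha-gof-go.
case: -nu/ka → locative.
definiteness: -ha → definite.
noun class: -gof → class II.
number: -go → singular.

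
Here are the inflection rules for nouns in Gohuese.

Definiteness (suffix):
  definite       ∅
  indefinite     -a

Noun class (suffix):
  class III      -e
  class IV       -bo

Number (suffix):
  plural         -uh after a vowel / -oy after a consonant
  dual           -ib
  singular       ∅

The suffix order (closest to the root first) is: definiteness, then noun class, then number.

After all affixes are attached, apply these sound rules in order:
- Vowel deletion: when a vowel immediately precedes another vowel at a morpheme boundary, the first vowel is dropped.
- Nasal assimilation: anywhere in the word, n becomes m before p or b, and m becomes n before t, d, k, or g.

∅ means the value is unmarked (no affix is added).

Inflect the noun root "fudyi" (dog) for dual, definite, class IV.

definiteness = definite: zero marking, form stays fudyi.
Attach noun class class IV -bo → fudyibo.
Attach number dual -ib → fudyiboib.
Apply vowel deletion: fudyiboib → fudyibib.
Nasal assimilation: no change.

fudyibib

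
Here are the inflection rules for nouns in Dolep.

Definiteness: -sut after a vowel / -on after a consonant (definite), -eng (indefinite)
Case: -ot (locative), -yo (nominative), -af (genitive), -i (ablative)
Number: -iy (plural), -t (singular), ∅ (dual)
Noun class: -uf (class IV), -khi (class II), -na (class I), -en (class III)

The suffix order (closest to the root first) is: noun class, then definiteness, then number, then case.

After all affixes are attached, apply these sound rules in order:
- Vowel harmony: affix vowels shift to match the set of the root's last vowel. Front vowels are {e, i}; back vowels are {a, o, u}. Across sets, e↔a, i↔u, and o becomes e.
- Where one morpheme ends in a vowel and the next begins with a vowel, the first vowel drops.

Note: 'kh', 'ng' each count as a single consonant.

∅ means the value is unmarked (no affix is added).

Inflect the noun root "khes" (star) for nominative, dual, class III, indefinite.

khesenengye

Attach noun class class III -en → khesen.
Attach definiteness indefinite -eng → kheseneng.
number = dual: zero marking, form stays kheseneng.
Attach case nominative -yo → khesenengyo.
Apply vowel harmony: khesenengyo → khesenengye.
Vowel deletion: no change.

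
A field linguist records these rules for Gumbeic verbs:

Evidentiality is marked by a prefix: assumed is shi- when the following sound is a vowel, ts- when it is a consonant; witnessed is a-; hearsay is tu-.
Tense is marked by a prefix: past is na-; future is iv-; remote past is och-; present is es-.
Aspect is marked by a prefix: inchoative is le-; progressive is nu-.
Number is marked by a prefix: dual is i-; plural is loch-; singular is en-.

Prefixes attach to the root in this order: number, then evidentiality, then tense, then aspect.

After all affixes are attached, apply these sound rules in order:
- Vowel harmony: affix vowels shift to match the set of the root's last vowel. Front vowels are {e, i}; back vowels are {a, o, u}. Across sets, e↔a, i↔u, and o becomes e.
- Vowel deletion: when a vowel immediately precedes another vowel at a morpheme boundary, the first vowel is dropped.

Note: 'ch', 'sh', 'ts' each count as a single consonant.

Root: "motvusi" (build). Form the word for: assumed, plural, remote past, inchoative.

lechtslechmotvusi

Attach number plural loch- → lochmotvusi.
Attach evidentiality assumed ts- (before consonant 'l') → tslochmotvusi.
Attach tense remote past och- → ochtslochmotvusi.
Attach aspect inchoative le- → leochtslochmotvusi.
Apply vowel harmony: leochtslochmotvusi → leechtslechmotvusi.
Apply vowel deletion: leechtslechmotvusi → lechtslechmotvusi.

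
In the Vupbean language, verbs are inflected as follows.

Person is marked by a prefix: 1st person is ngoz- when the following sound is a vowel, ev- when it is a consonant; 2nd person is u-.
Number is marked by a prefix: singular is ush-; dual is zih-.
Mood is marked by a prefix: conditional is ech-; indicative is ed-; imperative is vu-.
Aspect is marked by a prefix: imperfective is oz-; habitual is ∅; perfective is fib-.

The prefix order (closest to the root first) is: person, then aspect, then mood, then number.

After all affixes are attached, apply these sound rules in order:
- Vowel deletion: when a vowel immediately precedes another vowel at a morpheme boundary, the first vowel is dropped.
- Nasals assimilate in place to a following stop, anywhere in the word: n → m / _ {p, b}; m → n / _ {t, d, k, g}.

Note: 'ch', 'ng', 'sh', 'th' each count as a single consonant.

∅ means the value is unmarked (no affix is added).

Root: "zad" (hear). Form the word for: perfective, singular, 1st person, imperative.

ushvufibevzad

Attach person 1st person ev- (before consonant 'z') → evzad.
Attach aspect perfective fib- → fibevzad.
Attach mood imperative vu- → vufibevzad.
Attach number singular ush- → ushvufibevzad.
Vowel deletion: no change.
Nasal assimilation: no change.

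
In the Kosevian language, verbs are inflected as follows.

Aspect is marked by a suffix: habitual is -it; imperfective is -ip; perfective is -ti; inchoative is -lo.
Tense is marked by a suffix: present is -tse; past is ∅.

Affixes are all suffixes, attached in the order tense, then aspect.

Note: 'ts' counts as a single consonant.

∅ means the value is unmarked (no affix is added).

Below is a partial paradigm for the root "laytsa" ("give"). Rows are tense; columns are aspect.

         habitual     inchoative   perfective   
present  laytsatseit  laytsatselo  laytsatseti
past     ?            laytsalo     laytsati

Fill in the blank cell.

tense = past: zero marking, form stays laytsa.
Attach aspect habitual -it → laytsait.

laytsait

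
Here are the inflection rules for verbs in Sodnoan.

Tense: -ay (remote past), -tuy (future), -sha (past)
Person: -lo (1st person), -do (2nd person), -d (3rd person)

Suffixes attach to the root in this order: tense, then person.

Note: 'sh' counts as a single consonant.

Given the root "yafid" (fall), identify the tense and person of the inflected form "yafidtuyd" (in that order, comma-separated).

Segment: yafid-tuy-d.
tense: -tuy → future.
person: -d → 3rd person.

future, 3rd person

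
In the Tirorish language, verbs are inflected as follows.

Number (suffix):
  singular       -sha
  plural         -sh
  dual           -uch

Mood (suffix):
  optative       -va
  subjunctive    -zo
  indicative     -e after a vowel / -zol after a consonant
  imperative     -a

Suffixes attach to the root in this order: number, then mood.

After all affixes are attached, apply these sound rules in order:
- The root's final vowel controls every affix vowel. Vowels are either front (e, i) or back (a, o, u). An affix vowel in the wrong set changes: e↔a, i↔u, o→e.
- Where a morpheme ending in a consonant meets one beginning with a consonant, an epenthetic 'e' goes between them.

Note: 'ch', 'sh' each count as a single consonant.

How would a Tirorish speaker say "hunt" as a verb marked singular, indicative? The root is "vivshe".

Attach number singular -sha → vivshesha.
Attach mood indicative -e (after vowel 'a') → vivsheshae.
Apply vowel harmony: vivsheshae → vivsheshee.
Epenthesis: no change.

vivsheshee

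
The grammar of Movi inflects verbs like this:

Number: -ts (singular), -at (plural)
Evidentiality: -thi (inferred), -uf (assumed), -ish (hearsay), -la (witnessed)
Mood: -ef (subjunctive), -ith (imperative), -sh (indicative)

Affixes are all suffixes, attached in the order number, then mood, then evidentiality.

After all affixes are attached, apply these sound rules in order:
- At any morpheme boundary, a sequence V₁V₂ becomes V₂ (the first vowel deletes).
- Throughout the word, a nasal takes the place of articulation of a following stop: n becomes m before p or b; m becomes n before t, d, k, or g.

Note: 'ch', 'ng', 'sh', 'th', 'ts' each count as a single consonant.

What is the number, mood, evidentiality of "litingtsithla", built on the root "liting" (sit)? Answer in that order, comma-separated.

singular, imperative, witnessed

Segment: liting-ts-ith-la.
number: -ts → singular.
mood: -ith → imperative.
evidentiality: -la → witnessed.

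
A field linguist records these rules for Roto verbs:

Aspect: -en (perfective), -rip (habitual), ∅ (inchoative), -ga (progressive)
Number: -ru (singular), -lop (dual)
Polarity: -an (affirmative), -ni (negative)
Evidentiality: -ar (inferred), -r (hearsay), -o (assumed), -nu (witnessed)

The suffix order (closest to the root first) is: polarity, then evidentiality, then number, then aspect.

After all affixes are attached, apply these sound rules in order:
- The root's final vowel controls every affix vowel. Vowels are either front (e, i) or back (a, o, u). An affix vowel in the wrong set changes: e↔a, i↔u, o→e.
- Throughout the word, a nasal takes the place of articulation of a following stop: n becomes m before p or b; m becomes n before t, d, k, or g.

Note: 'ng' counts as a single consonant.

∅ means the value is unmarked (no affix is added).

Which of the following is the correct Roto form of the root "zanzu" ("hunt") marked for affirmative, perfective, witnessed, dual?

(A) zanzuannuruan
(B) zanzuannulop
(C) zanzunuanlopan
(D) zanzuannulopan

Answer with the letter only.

Attach polarity affirmative -an → zanzuan.
Attach evidentiality witnessed -nu → zanzuannu.
Attach number dual -lop → zanzuannulop.
Attach aspect perfective -en → zanzuannulopen.
Apply vowel harmony: zanzuannulopen → zanzuannulopan.
Nasal assimilation: no change.
So the correct form is zanzuannulopan, option (D).
(A) zanzuannuruan is wrong: it uses singular instead of dual for number.
(B) zanzuannulop is wrong: it uses inchoative instead of perfective for aspect.
(C) zanzunuanlopan is wrong: it has the affixes in the wrong order.

D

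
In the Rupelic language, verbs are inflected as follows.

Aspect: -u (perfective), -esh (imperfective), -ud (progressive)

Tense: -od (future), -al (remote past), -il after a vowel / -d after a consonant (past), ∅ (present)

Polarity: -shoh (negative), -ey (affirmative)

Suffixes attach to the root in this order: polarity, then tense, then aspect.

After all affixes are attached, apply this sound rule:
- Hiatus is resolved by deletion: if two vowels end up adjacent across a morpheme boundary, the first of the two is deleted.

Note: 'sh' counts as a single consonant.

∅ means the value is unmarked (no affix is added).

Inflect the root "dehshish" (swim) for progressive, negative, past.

Attach polarity negative -shoh → dehshishshoh.
Attach tense past -d (after consonant 'h') → dehshishshohd.
Attach aspect progressive -ud → dehshishshohdud.
Vowel deletion: no change.

dehshishshohdud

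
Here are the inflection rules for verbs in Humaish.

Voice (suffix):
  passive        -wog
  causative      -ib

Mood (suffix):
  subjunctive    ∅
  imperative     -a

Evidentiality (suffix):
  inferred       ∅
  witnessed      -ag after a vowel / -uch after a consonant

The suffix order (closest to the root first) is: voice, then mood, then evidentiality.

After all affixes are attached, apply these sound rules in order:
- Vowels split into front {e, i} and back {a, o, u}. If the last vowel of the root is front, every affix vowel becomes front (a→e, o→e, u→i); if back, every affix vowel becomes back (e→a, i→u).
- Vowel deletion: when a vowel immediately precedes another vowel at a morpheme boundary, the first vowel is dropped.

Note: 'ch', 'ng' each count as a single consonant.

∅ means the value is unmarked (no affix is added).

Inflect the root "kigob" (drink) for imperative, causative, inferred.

Attach voice causative -ib → kigobib.
Attach mood imperative -a → kigobiba.
evidentiality = inferred: zero marking, form stays kigobiba.
Apply vowel harmony: kigobiba → kigobuba.
Vowel deletion: no change.

kigobuba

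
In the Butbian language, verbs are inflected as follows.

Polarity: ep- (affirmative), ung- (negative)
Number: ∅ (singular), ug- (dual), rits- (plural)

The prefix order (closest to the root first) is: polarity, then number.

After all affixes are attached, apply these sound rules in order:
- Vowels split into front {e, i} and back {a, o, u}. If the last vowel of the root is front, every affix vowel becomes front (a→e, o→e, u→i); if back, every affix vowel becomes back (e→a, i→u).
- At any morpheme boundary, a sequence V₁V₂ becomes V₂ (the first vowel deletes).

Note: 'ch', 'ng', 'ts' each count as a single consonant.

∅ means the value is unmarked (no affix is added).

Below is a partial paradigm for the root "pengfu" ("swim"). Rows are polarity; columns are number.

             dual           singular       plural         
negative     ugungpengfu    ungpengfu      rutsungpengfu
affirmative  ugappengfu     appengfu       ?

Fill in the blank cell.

rutsappengfu

Attach polarity affirmative ep- → eppengfu.
Attach number plural rits- → ritseppengfu.
Apply vowel harmony: ritseppengfu → rutsappengfu.
Vowel deletion: no change.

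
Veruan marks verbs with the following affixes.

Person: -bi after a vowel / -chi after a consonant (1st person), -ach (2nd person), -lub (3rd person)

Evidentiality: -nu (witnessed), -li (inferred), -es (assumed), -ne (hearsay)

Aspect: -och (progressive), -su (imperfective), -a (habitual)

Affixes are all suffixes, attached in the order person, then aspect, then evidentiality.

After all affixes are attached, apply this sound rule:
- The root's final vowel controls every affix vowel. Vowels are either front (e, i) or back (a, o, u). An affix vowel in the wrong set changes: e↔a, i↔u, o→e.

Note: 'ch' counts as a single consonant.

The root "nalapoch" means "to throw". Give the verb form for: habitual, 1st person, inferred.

Attach person 1st person -chi (after consonant 'ch') → nalapochchi.
Attach aspect habitual -a → nalapochchia.
Attach evidentiality inferred -li → nalapochchiali.
Apply vowel harmony: nalapochchiali → nalapochchualu.

nalapochchualu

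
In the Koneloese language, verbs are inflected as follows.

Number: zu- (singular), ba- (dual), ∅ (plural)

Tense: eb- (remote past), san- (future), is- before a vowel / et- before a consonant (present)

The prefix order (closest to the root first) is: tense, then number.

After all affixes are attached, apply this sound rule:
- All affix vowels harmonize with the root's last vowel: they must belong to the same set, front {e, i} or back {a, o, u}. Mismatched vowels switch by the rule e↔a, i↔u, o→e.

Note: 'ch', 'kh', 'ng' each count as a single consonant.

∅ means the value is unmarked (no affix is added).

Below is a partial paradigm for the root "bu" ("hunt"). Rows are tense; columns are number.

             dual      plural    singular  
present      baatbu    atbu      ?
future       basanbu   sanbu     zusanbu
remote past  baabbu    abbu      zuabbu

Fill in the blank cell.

Attach tense present et- (before consonant 'b') → etbu.
Attach number singular zu- → zuetbu.
Apply vowel harmony: zuetbu → zuatbu.

zuatbu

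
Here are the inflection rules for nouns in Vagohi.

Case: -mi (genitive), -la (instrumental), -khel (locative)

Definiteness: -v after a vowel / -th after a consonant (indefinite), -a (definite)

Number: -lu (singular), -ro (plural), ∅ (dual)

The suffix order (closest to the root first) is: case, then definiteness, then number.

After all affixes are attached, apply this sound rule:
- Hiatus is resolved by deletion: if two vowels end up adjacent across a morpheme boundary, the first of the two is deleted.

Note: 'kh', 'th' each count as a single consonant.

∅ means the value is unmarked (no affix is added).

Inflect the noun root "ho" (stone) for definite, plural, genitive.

homaro

Attach case genitive -mi → homi.
Attach definiteness definite -a → homia.
Attach number plural -ro → homiaro.
Apply vowel deletion: homiaro → homaro.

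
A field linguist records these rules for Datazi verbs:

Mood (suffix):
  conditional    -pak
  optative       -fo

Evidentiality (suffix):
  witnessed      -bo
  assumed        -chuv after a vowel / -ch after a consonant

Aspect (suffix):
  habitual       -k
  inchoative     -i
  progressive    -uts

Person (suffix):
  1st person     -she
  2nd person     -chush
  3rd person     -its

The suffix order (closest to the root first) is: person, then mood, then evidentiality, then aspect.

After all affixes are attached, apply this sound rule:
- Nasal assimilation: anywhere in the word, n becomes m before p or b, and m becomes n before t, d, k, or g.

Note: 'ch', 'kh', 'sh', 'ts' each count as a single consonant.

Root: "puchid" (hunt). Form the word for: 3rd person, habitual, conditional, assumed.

puchiditspakchk

Attach person 3rd person -its → puchidits.
Attach mood conditional -pak → puchiditspak.
Attach evidentiality assumed -ch (after consonant 'k') → puchiditspakch.
Attach aspect habitual -k → puchiditspakchk.
Nasal assimilation: no change.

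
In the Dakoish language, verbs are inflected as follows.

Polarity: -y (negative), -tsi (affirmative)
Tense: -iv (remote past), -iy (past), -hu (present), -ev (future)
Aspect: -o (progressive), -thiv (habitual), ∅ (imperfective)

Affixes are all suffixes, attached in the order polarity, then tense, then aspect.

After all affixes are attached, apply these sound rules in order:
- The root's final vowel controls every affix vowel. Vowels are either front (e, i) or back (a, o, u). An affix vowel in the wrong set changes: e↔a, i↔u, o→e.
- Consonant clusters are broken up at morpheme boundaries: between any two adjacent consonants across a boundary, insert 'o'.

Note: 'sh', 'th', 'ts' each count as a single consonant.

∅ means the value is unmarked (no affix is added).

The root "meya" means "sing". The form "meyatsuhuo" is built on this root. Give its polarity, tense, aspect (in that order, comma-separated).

affirmative, present, progressive

Segment: meya-tsi-hu-o.
polarity: -tsi → affirmative.
tense: -hu → present.
aspect: -o → progressive.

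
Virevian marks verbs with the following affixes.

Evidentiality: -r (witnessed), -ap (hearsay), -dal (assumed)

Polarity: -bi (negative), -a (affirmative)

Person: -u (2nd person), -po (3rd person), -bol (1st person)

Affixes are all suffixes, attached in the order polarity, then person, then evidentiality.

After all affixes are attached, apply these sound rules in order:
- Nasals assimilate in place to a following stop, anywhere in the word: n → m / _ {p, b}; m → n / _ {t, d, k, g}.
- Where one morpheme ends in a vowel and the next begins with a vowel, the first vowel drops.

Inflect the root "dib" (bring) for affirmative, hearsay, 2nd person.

Attach polarity affirmative -a → diba.
Attach person 2nd person -u → dibau.
Attach evidentiality hearsay -ap → dibauap.
Nasal assimilation: no change.
Apply vowel deletion: dibauap → dibap.

dibap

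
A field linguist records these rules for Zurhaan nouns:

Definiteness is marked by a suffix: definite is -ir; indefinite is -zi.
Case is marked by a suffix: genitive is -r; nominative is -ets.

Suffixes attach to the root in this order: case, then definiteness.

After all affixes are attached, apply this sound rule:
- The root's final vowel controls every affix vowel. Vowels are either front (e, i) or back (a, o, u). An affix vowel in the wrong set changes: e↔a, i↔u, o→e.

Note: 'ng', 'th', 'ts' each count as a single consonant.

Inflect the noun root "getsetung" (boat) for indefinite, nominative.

getsetungatszu

Attach case nominative -ets → getsetungets.
Attach definiteness indefinite -zi → getsetungetszi.
Apply vowel harmony: getsetungetszi → getsetungatszu.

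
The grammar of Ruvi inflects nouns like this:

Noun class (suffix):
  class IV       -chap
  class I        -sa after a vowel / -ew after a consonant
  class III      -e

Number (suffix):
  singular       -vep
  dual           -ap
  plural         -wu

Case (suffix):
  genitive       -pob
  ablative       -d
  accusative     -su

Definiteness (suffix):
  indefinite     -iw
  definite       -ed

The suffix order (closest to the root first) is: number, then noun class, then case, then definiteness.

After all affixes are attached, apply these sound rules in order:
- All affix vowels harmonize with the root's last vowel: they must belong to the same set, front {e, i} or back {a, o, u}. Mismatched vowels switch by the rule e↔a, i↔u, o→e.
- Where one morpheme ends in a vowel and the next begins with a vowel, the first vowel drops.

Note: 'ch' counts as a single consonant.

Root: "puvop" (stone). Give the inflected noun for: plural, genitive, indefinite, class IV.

Attach number plural -wu → puvopwu.
Attach noun class class IV -chap → puvopwuchap.
Attach case genitive -pob → puvopwuchappob.
Attach definiteness indefinite -iw → puvopwuchappobiw.
Apply vowel harmony: puvopwuchappobiw → puvopwuchappobuw.
Vowel deletion: no change.

puvopwuchappobuw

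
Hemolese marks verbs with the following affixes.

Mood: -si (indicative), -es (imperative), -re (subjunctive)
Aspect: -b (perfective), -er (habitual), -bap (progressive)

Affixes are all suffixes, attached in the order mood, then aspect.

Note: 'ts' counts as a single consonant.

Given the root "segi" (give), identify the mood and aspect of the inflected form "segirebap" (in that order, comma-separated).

subjunctive, progressive

Segment: segi-re-bap.
mood: -re → subjunctive.
aspect: -bap → progressive.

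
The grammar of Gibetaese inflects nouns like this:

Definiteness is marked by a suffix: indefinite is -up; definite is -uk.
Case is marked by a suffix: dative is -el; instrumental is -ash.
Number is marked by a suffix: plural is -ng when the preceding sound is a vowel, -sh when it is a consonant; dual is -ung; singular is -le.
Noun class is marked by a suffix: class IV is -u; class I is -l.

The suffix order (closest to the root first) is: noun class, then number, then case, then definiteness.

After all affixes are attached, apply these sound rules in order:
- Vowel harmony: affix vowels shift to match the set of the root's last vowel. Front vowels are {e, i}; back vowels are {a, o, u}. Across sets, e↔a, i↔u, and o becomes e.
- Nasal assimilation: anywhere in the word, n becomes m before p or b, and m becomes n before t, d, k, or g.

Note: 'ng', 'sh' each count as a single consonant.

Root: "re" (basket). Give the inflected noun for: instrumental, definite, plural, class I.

Attach noun class class I -l → rel.
Attach number plural -sh (after consonant 'l') → relsh.
Attach case instrumental -ash → relshash.
Attach definiteness definite -uk → relshashuk.
Apply vowel harmony: relshashuk → relsheshik.
Nasal assimilation: no change.

relsheshik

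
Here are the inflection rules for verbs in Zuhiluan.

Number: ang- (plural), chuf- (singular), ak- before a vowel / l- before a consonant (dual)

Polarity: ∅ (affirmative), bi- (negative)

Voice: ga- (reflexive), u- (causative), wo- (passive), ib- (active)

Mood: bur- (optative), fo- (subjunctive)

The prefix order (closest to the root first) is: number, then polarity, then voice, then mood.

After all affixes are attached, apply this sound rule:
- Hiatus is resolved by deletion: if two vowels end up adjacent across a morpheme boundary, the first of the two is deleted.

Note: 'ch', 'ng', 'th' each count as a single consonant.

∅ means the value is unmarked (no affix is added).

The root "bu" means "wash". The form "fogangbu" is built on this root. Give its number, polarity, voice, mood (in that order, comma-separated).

Segment: fo-ga-ang-bu.
number: ang- → plural.
polarity: ∅ → affirmative.
voice: ga- → reflexive.
mood: fo- → subjunctive.

plural, affirmative, reflexive, subjunctive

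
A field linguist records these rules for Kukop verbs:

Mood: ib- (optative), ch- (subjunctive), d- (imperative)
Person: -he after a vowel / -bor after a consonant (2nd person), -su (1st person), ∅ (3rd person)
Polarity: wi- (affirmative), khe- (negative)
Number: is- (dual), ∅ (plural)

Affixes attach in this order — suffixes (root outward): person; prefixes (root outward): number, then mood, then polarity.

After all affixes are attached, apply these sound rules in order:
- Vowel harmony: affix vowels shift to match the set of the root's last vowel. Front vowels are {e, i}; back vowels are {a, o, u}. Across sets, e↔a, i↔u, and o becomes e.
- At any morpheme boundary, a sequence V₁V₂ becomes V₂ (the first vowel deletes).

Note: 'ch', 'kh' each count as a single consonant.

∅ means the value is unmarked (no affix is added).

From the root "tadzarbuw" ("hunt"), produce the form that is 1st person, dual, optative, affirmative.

wubustadzarbuwsu

Attach number dual is- → istadzarbuw.
Attach mood optative ib- → ibistadzarbuw.
Attach polarity affirmative wi- → wiibistadzarbuw.
Attach person 1st person -su → wiibistadzarbuwsu.
Apply vowel harmony: wiibistadzarbuwsu → wuubustadzarbuwsu.
Apply vowel deletion: wuubustadzarbuwsu → wubustadzarbuwsu.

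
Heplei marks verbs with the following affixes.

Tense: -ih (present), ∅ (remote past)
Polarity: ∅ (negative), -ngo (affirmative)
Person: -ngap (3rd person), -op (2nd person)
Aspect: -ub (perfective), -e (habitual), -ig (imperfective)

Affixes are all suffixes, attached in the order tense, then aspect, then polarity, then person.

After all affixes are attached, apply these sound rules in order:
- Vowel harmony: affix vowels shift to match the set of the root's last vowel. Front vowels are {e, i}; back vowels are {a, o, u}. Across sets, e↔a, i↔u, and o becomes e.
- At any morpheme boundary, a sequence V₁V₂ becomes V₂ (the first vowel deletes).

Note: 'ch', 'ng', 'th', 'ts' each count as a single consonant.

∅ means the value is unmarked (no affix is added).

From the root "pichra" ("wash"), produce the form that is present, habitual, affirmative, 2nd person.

Attach tense present -ih → pichraih.
Attach aspect habitual -e → pichraihe.
Attach polarity affirmative -ngo → pichraihengo.
Attach person 2nd person -op → pichraihengoop.
Apply vowel harmony: pichraihengoop → pichrauhangoop.
Apply vowel deletion: pichrauhangoop → pichruhangop.

pichruhangop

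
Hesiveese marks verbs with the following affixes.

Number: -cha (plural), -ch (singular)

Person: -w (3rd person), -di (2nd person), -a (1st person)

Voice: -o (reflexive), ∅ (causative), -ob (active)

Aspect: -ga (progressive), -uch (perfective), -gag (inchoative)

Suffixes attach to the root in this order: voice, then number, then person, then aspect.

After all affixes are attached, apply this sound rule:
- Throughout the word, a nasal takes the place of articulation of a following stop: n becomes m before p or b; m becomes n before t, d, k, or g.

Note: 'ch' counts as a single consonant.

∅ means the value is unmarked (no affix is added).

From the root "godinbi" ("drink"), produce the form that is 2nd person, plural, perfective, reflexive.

godimbiochadiuch

Attach voice reflexive -o → godinbio.
Attach number plural -cha → godinbiocha.
Attach person 2nd person -di → godinbiochadi.
Attach aspect perfective -uch → godinbiochadiuch.
Apply nasal assimilation: godinbiochadiuch → godimbiochadiuch.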